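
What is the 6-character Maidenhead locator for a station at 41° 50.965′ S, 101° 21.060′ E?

OE08qd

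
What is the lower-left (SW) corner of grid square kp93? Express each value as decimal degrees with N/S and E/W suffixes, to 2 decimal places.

63.00° N, 38.00° E

Field K=10, P=15: +10·20° lon, +15·10° lat → SW at lon 20°, lat 60°.
Square 9, 3: +9·2° lon, +3·1° lat → SW at lon 38°, lat 63°.
latitude 63.00° N, longitude 38.00° E.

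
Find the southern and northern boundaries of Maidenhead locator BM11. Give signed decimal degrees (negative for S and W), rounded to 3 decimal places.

31.000, 32.000

Field B=1, M=12: +1·20° lon, +12·10° lat → SW at lon -160°, lat 30°.
Square 1, 1: +1·2° lon, +1·1° lat → SW at lon -158°, lat 31°.
Cell spans 2° lon × 1° lat.
south 31.000, north 32.000.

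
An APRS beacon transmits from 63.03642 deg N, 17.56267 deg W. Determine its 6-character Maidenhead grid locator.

IP13fa

Add 180° to longitude and 90° to latitude: 162.4373, 153.0364.
Field: 162.4373/20 → 8 → I, 153.0364/10 → 15 → P; chars IP.
Square: 2.4373/2 → 1, 3.0364/1 → 3; chars 13.
Subsquare: 0.4373/0.0833333 → 5 → f, 0.0364/0.0416667 → 0 → a; chars fa.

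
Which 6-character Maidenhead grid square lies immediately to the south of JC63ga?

JC62gx

Latitude subsquare a = 0; −1 → -1, wraps to 23 = x, carry into square.
Latitude square 3; −1 → 2.
The longitude characters are unchanged.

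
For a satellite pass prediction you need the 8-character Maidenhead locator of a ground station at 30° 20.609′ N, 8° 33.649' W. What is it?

IM50ri22

Offset from 180°W / 90°S: lon 171.43918°, lat 120.34348°.
Field (20°×10°, letters A–R): lon ⌊171.43918/20⌋ = 8 → I; lat ⌊120.34348/10⌋ = 12 → M.
Square (2°×1°, digits 0–9): lon ⌊11.43918/2⌋ = 5; lat ⌊0.34348/1⌋ = 0.
Subsquare (5′×2.5′, letters a–x): lon ⌊1.43918/0.0833333⌋ = 17 → r; lat ⌊0.34348/0.0416667⌋ = 8 → i.
Extended square (30″×15″, digits 0–9): lon ⌊0.02252/0.00833333⌋ = 2; lat ⌊0.01015/0.00416667⌋ = 2.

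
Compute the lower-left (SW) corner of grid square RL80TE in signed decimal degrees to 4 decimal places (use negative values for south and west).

20.1667, 177.5833

Field R=17, L=11: +17·20° lon, +11·10° lat → SW at lon 160°, lat 20°.
Square 8, 0: +8·2° lon, +0·1° lat → SW at lon 176°, lat 20°.
Subsquare t=19, e=4: +19·0.0833333° lon, +4·0.0416667° lat → SW at lon 177.583°, lat 20.1667°.
latitude 20.1667, longitude 177.5833.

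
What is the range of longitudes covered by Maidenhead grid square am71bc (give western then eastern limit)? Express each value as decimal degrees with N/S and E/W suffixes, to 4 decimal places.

Field A=0, M=12: +0·20° lon, +12·10° lat → SW at lon -180°, lat 30°.
Square 7, 1: +7·2° lon, +1·1° lat → SW at lon -166°, lat 31°.
Subsquare b=1, c=2: +1·0.0833333° lon, +2·0.0416667° lat → SW at lon -165.917°, lat 31.0833°.
Cell spans 0.0833333° lon × 0.0416667° lat.
west 165.9167° W, east 165.8333° W.

165.9167° W, 165.8333° W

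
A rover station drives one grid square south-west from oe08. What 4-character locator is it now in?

NE97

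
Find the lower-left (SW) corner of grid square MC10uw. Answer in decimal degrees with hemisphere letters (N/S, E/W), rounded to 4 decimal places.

Field M=12, C=2: +12·20° lon, +2·10° lat → SW at lon 60°, lat -70°.
Square 1, 0: +1·2° lon, +0·1° lat → SW at lon 62°, lat -70°.
Subsquare u=20, w=22: +20·0.0833333° lon, +22·0.0416667° lat → SW at lon 63.6667°, lat -69.0833°.
latitude 69.0833° S, longitude 63.6667° E.

69.0833° S, 63.6667° E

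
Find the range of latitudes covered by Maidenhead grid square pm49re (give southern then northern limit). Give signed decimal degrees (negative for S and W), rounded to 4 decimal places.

Field P=15, M=12: +15·20° lon, +12·10° lat → SW at lon 120°, lat 30°.
Square 4, 9: +4·2° lon, +9·1° lat → SW at lon 128°, lat 39°.
Subsquare r=17, e=4: +17·0.0833333° lon, +4·0.0416667° lat → SW at lon 129.417°, lat 39.1667°.
Cell spans 0.0833333° lon × 0.0416667° lat.
south 39.1667, north 39.2083.

39.1667, 39.2083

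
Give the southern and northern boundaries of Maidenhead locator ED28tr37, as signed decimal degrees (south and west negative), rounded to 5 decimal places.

-51.26250, -51.25833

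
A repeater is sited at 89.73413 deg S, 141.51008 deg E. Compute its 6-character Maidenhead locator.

Add 180° to longitude and 90° to latitude: 321.5101, 0.2659.
Field (20°×10°, letters A–R): lon ⌊321.5101/20⌋ = 16 → Q; lat ⌊0.2659/10⌋ = 0 → A.
Square (2°×1°, digits 0–9): lon ⌊1.5101/2⌋ = 0; lat ⌊0.2659/1⌋ = 0.
Subsquare (5′×2.5′, letters a–x): lon ⌊1.5101/0.0833333⌋ = 18 → s; lat ⌊0.2659/0.0416667⌋ = 6 → g.

QA00sg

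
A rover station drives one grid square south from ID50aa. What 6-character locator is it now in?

IC59ax

Latitude subsquare a = 0; −1 → -1, wraps to 23 = x, carry into square.
Latitude square 0; −1 → -1, wraps to 9, carry into field.
Latitude field D = 3; −1 → 2 = C.
The longitude characters are unchanged.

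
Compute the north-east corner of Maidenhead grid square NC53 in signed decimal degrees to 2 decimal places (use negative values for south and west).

-66.00, 92.00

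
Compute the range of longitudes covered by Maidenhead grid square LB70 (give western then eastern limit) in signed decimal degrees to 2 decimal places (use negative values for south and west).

54.00, 56.00

Field L=11, B=1: +11·20° lon, +1·10° lat → SW at lon 40°, lat -80°.
Square 7, 0: +7·2° lon, +0·1° lat → SW at lon 54°, lat -80°.
Cell spans 2° lon × 1° lat.
west 54.00, east 56.00.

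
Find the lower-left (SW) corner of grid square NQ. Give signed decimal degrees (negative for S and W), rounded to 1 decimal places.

70.0, 80.0

Field N=13, Q=16: +13·20° lon, +16·10° lat → SW at lon 80°, lat 70°.
latitude 70.0, longitude 80.0.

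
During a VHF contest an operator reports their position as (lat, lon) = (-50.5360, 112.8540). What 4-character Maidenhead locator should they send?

OD69

Offset from 180°W / 90°S: lon 292.85°, lat 39.46°.
Field (20°×10°, letters A–R): lon ⌊292.85/20⌋ = 14 → O; lat ⌊39.46/10⌋ = 3 → D.
Square (2°×1°, digits 0–9): lon ⌊12.85/2⌋ = 6; lat ⌊9.46/1⌋ = 9.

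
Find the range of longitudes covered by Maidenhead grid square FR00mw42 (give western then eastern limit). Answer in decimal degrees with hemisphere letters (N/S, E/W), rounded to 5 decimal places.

Field F=5, R=17: +5·20° lon, +17·10° lat → SW at lon -80°, lat 80°.
Square 0, 0: +0·2° lon, +0·1° lat → SW at lon -80°, lat 80°.
Subsquare m=12, w=22: +12·0.0833333° lon, +22·0.0416667° lat → SW at lon -79°, lat 80.9167°.
Extended square 4, 2: +4·0.00833333° lon, +2·0.00416667° lat → SW at lon -78.9667°, lat 80.925°.
Cell spans 0.00833333° lon × 0.00416667° lat.
west 78.96667° W, east 78.95833° W.

78.96667° W, 78.95833° W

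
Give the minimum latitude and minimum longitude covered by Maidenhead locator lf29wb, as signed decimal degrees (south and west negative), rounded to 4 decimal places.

Field L=11, F=5: +11·20° lon, +5·10° lat → SW at lon 40°, lat -40°.
Square 2, 9: +2·2° lon, +9·1° lat → SW at lon 44°, lat -31°.
Subsquare w=22, b=1: +22·0.0833333° lon, +1·0.0416667° lat → SW at lon 45.8333°, lat -30.9583°.
latitude -30.9583, longitude 45.8333.

-30.9583, 45.8333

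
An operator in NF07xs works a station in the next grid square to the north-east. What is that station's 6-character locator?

NF17at

Longitude subsquare x = 23; +1 → 24, wraps to 0 = a, carry into square.
Longitude square 0; +1 → 1.
Latitude subsquare s = 18; +1 → 19 = t.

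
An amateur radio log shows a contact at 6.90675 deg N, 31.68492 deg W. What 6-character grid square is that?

HJ46dv

Offset from 180°W / 90°S: lon 148.3151°, lat 96.9068°.
Field: lon ⌊148.3151/20⌋ = 7 → H; lat ⌊96.9068/10⌋ = 9 → J.
Square: lon ⌊8.3151/2⌋ = 4; lat ⌊6.9068/1⌋ = 6.
Subsquare: lon ⌊0.3151/0.0833333⌋ = 3 → d; lat ⌊0.9068/0.0416667⌋ = 21 → v.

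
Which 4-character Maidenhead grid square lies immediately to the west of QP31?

QP21

Longitude square 3; −1 → 2.
The latitude characters are unchanged.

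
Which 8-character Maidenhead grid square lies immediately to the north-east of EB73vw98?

EB73ww09

Longitude extended square 9; +1 → 10, wraps to 0, carry into subsquare.
Longitude subsquare v = 21; +1 → 22 = w.
Latitude extended square 8; +1 → 9.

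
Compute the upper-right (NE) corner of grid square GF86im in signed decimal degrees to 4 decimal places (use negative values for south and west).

-33.4583, -43.2500

Field G=6, F=5: +6·20° lon, +5·10° lat → SW at lon -60°, lat -40°.
Square 8, 6: +8·2° lon, +6·1° lat → SW at lon -44°, lat -34°.
Subsquare i=8, m=12: +8·0.0833333° lon, +12·0.0416667° lat → SW at lon -43.3333°, lat -33.5°.
Cell spans 0.0833333° lon × 0.0416667° lat. NE corner is SW corner plus one full cell.
latitude -33.4583, longitude -43.2500.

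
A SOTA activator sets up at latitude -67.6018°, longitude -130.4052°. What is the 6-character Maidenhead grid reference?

CC42tj

Add 180° to longitude and 90° to latitude: 49.5948, 22.3982.
Field: lon ⌊49.5948/20⌋ = 2 → C; lat ⌊22.3982/10⌋ = 2 → C.
Square: lon ⌊9.5948/2⌋ = 4; lat ⌊2.3982/1⌋ = 2.
Subsquare: lon ⌊1.5948/0.0833333⌋ = 19 → t; lat ⌊0.3982/0.0416667⌋ = 9 → j.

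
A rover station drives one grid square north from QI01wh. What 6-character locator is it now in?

QI01wi

Latitude subsquare h = 7; +1 → 8 = i.
The longitude characters are unchanged.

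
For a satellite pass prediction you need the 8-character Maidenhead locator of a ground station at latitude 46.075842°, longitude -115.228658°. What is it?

DN26jb28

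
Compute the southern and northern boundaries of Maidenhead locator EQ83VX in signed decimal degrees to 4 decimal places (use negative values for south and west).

Field E=4, Q=16: +4·20° lon, +16·10° lat → SW at lon -100°, lat 70°.
Square 8, 3: +8·2° lon, +3·1° lat → SW at lon -84°, lat 73°.
Subsquare v=21, x=23: +21·0.0833333° lon, +23·0.0416667° lat → SW at lon -82.25°, lat 73.9583°.
Cell spans 0.0833333° lon × 0.0416667° lat.
south 73.9583, north 74.0000.

73.9583, 74.0000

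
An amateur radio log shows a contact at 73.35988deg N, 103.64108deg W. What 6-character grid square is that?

Add 180° to longitude and 90° to latitude: 76.3589, 163.3599.
Field: lon ⌊76.3589/20⌋ = 3 → D; lat ⌊163.3599/10⌋ = 16 → Q.
Square: lon ⌊16.3589/2⌋ = 8; lat ⌊3.3599/1⌋ = 3.
Subsquare: lon ⌊0.3589/0.0833333⌋ = 4 → e; lat ⌊0.3599/0.0416667⌋ = 8 → i.

DQ83ei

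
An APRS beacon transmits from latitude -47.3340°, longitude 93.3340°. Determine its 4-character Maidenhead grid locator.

NE62

Shift to the Maidenhead origin (180°W, 90°S): lon 273.33, lat 42.67.
Field: 273.33/20 → 13 → N, 42.67/10 → 4 → E; chars NE.
Square: 13.33/2 → 6, 2.67/1 → 2; chars 62.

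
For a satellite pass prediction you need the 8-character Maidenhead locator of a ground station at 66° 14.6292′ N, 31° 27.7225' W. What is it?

Offset from 180°W / 90°S: lon 148.53796°, lat 156.24382°.
Field: 148.53796/20 → 7 → H, 156.24382/10 → 15 → P; chars HP.
Square: 8.53796/2 → 4, 6.24382/1 → 6; chars 46.
Subsquare: 0.53796/0.0833333 → 6 → g, 0.24382/0.0416667 → 5 → f; chars gf.
Extended square: 0.03796/0.00833333 → 4, 0.03549/0.00416667 → 8; chars 48.

HP46gf48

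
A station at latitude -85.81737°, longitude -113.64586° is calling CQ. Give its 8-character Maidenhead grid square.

Add 180° to longitude and 90° to latitude: 66.35414, 4.18263.
Field: 66.35414/20 → 3 → D, 4.18263/10 → 0 → A; chars DA.
Square: 6.35414/2 → 3, 4.18263/1 → 4; chars 34.
Subsquare: 0.35414/0.0833333 → 4 → e, 0.18263/0.0416667 → 4 → e; chars ee.
Extended square: 0.02081/0.00833333 → 2, 0.01596/0.00416667 → 3; chars 23.

DA34ee23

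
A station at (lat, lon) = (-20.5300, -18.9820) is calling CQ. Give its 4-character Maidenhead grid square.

Shift to the Maidenhead origin (180°W, 90°S): lon 161.02, lat 69.47.
Field (20°×10°, letters A–R): 161.02/20 → 8 → I, 69.47/10 → 6 → G; chars IG.
Square (2°×1°, digits 0–9): 1.02/2 → 0, 9.47/1 → 9; chars 09.

IG09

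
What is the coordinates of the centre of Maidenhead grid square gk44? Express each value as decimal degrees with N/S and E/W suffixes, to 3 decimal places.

14.500° N, 51.000° W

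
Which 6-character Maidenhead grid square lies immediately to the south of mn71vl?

MN71vk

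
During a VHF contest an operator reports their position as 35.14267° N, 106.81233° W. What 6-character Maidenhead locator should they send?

DM65od

Offset from 180°W / 90°S: lon 73.1877°, lat 125.1427°.
Field: lon ⌊73.1877/20⌋ = 3 → D; lat ⌊125.1427/10⌋ = 12 → M.
Square: lon ⌊13.1877/2⌋ = 6; lat ⌊5.1427/1⌋ = 5.
Subsquare: lon ⌊1.1877/0.0833333⌋ = 14 → o; lat ⌊0.1427/0.0416667⌋ = 3 → d.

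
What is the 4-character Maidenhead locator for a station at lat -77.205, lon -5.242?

IB72

Offset from 180°W / 90°S: lon 174.76°, lat 12.80°.
Field: lon ⌊174.76/20⌋ = 8 → I; lat ⌊12.80/10⌋ = 1 → B.
Square: lon ⌊14.76/2⌋ = 7; lat ⌊2.80/1⌋ = 2.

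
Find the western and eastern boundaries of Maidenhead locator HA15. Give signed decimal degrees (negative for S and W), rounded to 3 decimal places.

Field H=7, A=0: +7·20° lon, +0·10° lat → SW at lon -40°, lat -90°.
Square 1, 5: +1·2° lon, +5·1° lat → SW at lon -38°, lat -85°.
Cell spans 2° lon × 1° lat.
west -38.000, east -36.000.

-38.000, -36.000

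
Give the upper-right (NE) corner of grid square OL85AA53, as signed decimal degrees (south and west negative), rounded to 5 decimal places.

25.01667, 116.05000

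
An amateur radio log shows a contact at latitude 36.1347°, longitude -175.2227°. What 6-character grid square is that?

AM26jd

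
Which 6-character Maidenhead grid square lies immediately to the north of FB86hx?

FB87ha

Latitude subsquare x = 23; +1 → 24, wraps to 0 = a, carry into square.
Latitude square 6; +1 → 7.
The longitude characters are unchanged.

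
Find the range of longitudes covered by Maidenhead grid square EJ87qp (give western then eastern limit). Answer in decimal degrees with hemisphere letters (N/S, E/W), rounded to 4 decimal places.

82.6667° W, 82.5833° W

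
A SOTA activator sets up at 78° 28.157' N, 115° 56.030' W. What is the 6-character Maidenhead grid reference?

DQ28al

Shift to the Maidenhead origin (180°W, 90°S): lon 64.0662, lat 168.4693.
Field: lon ⌊64.0662/20⌋ = 3 → D; lat ⌊168.4693/10⌋ = 16 → Q.
Square: lon ⌊4.0662/2⌋ = 2; lat ⌊8.4693/1⌋ = 8.
Subsquare: lon ⌊0.0662/0.0833333⌋ = 0 → a; lat ⌊0.4693/0.0416667⌋ = 11 → l.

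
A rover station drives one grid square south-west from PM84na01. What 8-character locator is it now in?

PM84ma90

Longitude extended square 0; −1 → -1, wraps to 9, carry into subsquare.
Longitude subsquare n = 13; −1 → 12 = m.
Latitude extended square 1; −1 → 0.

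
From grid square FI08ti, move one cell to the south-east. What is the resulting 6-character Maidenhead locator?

FI08uh

Longitude subsquare t = 19; +1 → 20 = u.
Latitude subsquare i = 8; −1 → 7 = h.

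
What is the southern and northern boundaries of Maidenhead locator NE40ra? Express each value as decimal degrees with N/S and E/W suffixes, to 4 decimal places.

Field N=13, E=4: +13·20° lon, +4·10° lat → SW at lon 80°, lat -50°.
Square 4, 0: +4·2° lon, +0·1° lat → SW at lon 88°, lat -50°.
Subsquare r=17, a=0: +17·0.0833333° lon, +0·0.0416667° lat → SW at lon 89.4167°, lat -50°.
Cell spans 0.0833333° lon × 0.0416667° lat.
south 50.0000° S, north 49.9583° S.

50.0000° S, 49.9583° S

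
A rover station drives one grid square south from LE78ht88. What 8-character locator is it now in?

LE78ht87

Latitude extended square 8; −1 → 7.
The longitude characters are unchanged.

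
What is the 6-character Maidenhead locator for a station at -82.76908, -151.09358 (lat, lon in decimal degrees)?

BA47kf

Add 180° to longitude and 90° to latitude: 28.9064, 7.2309.
Field: 28.9064/20 → 1 → B, 7.2309/10 → 0 → A; chars BA.
Square: 8.9064/2 → 4, 7.2309/1 → 7; chars 47.
Subsquare: 0.9064/0.0833333 → 10 → k, 0.2309/0.0416667 → 5 → f; chars kf.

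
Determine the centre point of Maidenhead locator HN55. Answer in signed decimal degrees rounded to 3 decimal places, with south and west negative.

45.500, -29.000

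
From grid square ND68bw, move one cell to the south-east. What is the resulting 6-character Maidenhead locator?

ND68cv

Longitude subsquare b = 1; +1 → 2 = c.
Latitude subsquare w = 22; −1 → 21 = v.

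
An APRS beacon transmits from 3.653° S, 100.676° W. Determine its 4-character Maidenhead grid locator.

DI96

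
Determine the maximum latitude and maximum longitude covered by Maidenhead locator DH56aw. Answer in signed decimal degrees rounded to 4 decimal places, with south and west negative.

-13.0417, -109.9167

Field D=3, H=7: +3·20° lon, +7·10° lat → SW at lon -120°, lat -20°.
Square 5, 6: +5·2° lon, +6·1° lat → SW at lon -110°, lat -14°.
Subsquare a=0, w=22: +0·0.0833333° lon, +22·0.0416667° lat → SW at lon -110°, lat -13.0833°.
Cell spans 0.0833333° lon × 0.0416667° lat. NE corner is SW corner plus one full cell.
latitude -13.0417, longitude -109.9167.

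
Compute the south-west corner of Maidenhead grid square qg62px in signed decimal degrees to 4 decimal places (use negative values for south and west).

Field Q=16, G=6: +16·20° lon, +6·10° lat → SW at lon 140°, lat -30°.
Square 6, 2: +6·2° lon, +2·1° lat → SW at lon 152°, lat -28°.
Subsquare p=15, x=23: +15·0.0833333° lon, +23·0.0416667° lat → SW at lon 153.25°, lat -27.0417°.
latitude -27.0417, longitude 153.2500.

-27.0417, 153.2500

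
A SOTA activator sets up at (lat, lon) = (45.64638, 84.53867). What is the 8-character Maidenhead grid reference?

NN25gp45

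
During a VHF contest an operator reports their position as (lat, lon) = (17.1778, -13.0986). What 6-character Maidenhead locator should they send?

IK37ke

Shift to the Maidenhead origin (180°W, 90°S): lon 166.9014, lat 107.1778.
Field: 166.9014/20 → 8 → I, 107.1778/10 → 10 → K; chars IK.
Square: 6.9014/2 → 3, 7.1778/1 → 7; chars 37.
Subsquare: 0.9014/0.0833333 → 10 → k, 0.1778/0.0416667 → 4 → e; chars ke.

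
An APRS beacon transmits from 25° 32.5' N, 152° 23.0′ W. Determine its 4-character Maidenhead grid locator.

BL35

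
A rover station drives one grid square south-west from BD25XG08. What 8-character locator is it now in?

Longitude extended square 0; −1 → -1, wraps to 9, carry into subsquare.
Longitude subsquare x = 23; −1 → 22 = w.
Latitude extended square 8; −1 → 7.

BD25wg97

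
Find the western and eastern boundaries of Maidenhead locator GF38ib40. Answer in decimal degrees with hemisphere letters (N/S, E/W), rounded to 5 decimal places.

53.30000° W, 53.29167° W

Field G=6, F=5: +6·20° lon, +5·10° lat → SW at lon -60°, lat -40°.
Square 3, 8: +3·2° lon, +8·1° lat → SW at lon -54°, lat -32°.
Subsquare i=8, b=1: +8·0.0833333° lon, +1·0.0416667° lat → SW at lon -53.3333°, lat -31.9583°.
Extended square 4, 0: +4·0.00833333° lon, +0·0.00416667° lat → SW at lon -53.3°, lat -31.9583°.
Cell spans 0.00833333° lon × 0.00416667° lat.
west 53.30000° W, east 53.29167° W.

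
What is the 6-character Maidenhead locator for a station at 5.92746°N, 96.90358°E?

Offset from 180°W / 90°S: lon 276.9036°, lat 95.9275°.
Field (20°×10°, letters A–R): lon ⌊276.9036/20⌋ = 13 → N; lat ⌊95.9275/10⌋ = 9 → J.
Square (2°×1°, digits 0–9): lon ⌊16.9036/2⌋ = 8; lat ⌊5.9275/1⌋ = 5.
Subsquare (5′×2.5′, letters a–x): lon ⌊0.9036/0.0833333⌋ = 10 → k; lat ⌊0.9275/0.0416667⌋ = 22 → w.

NJ85kw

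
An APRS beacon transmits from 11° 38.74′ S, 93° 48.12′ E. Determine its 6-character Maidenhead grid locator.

NH68vi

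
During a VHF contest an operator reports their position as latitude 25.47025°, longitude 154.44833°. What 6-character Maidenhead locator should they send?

QL75fl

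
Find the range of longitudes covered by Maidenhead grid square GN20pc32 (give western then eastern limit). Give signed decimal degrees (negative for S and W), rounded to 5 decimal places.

Field G=6, N=13: +6·20° lon, +13·10° lat → SW at lon -60°, lat 40°.
Square 2, 0: +2·2° lon, +0·1° lat → SW at lon -56°, lat 40°.
Subsquare p=15, c=2: +15·0.0833333° lon, +2·0.0416667° lat → SW at lon -54.75°, lat 40.0833°.
Extended square 3, 2: +3·0.00833333° lon, +2·0.00416667° lat → SW at lon -54.725°, lat 40.0917°.
Cell spans 0.00833333° lon × 0.00416667° lat.
west -54.72500, east -54.71667.

-54.72500, -54.71667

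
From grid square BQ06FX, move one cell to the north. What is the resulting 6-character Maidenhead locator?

BQ07fa

Latitude subsquare x = 23; +1 → 24, wraps to 0 = a, carry into square.
Latitude square 6; +1 → 7.
The longitude characters are unchanged.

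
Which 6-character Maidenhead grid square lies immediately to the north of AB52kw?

Latitude subsquare w = 22; +1 → 23 = x.
The longitude characters are unchanged.

AB52kx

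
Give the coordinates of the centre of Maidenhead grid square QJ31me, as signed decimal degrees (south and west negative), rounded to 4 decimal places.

1.1875, 147.0417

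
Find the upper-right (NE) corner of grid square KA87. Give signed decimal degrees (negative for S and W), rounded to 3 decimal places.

Field K=10, A=0: +10·20° lon, +0·10° lat → SW at lon 20°, lat -90°.
Square 8, 7: +8·2° lon, +7·1° lat → SW at lon 36°, lat -83°.
Cell spans 2° lon × 1° lat. NE corner is SW corner plus one full cell.
latitude -82.000, longitude 38.000.

-82.000, 38.000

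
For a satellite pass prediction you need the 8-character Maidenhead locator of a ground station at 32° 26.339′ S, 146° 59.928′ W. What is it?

Offset from 180°W / 90°S: lon 33.00120°, lat 57.56102°.
Field: lon ⌊33.00120/20⌋ = 1 → B; lat ⌊57.56102/10⌋ = 5 → F.
Square: lon ⌊13.00120/2⌋ = 6; lat ⌊7.56102/1⌋ = 7.
Subsquare: lon ⌊1.00120/0.0833333⌋ = 12 → m; lat ⌊0.56102/0.0416667⌋ = 13 → n.
Extended square: lon ⌊0.00120/0.00833333⌋ = 0; lat ⌊0.01935/0.00416667⌋ = 4.

BF67mn04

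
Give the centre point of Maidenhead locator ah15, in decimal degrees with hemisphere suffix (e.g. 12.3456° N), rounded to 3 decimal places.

Field A=0, H=7: +0·20° lon, +7·10° lat → SW at lon -180°, lat -20°.
Square 1, 5: +1·2° lon, +5·1° lat → SW at lon -178°, lat -15°.
Cell spans 2° lon × 1° lat. Centre is SW corner plus half of each.
latitude 14.500° S, longitude 177.000° W.

14.500° S, 177.000° W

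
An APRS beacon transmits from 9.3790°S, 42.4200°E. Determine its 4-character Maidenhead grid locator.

Shift to the Maidenhead origin (180°W, 90°S): lon 222.42, lat 80.62.
Field (20°×10°, letters A–R): lon ⌊222.42/20⌋ = 11 → L; lat ⌊80.62/10⌋ = 8 → I.
Square (2°×1°, digits 0–9): lon ⌊2.42/2⌋ = 1; lat ⌊0.62/1⌋ = 0.

LI10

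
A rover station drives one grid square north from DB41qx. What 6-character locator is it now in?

Latitude subsquare x = 23; +1 → 24, wraps to 0 = a, carry into square.
Latitude square 1; +1 → 2.
The longitude characters are unchanged.

DB42qa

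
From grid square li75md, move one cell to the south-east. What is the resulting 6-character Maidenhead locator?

Longitude subsquare m = 12; +1 → 13 = n.
Latitude subsquare d = 3; −1 → 2 = c.

LI75nc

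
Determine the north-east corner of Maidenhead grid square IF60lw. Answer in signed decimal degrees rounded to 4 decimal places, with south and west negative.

-39.0417, -7.0000

Field I=8, F=5: +8·20° lon, +5·10° lat → SW at lon -20°, lat -40°.
Square 6, 0: +6·2° lon, +0·1° lat → SW at lon -8°, lat -40°.
Subsquare l=11, w=22: +11·0.0833333° lon, +22·0.0416667° lat → SW at lon -7.08333°, lat -39.0833°.
Cell spans 0.0833333° lon × 0.0416667° lat. NE corner is SW corner plus one full cell.
latitude -39.0417, longitude -7.0000.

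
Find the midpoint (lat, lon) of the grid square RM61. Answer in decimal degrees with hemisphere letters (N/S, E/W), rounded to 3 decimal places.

31.500° N, 173.000° E

Field R=17, M=12: +17·20° lon, +12·10° lat → SW at lon 160°, lat 30°.
Square 6, 1: +6·2° lon, +1·1° lat → SW at lon 172°, lat 31°.
Cell spans 2° lon × 1° lat. Centre is SW corner plus half of each.
latitude 31.500° N, longitude 173.000° E.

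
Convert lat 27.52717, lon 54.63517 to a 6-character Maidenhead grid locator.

LL77hm

Shift to the Maidenhead origin (180°W, 90°S): lon 234.6352, lat 117.5272.
Field (20°×10°, letters A–R): lon ⌊234.6352/20⌋ = 11 → L; lat ⌊117.5272/10⌋ = 11 → L.
Square (2°×1°, digits 0–9): lon ⌊14.6352/2⌋ = 7; lat ⌊7.5272/1⌋ = 7.
Subsquare (5′×2.5′, letters a–x): lon ⌊0.6352/0.0833333⌋ = 7 → h; lat ⌊0.5272/0.0416667⌋ = 12 → m.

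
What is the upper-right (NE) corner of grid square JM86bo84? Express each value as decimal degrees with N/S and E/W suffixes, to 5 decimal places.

Field J=9, M=12: +9·20° lon, +12·10° lat → SW at lon 0°, lat 30°.
Square 8, 6: +8·2° lon, +6·1° lat → SW at lon 16°, lat 36°.
Subsquare b=1, o=14: +1·0.0833333° lon, +14·0.0416667° lat → SW at lon 16.0833°, lat 36.5833°.
Extended square 8, 4: +8·0.00833333° lon, +4·0.00416667° lat → SW at lon 16.15°, lat 36.6°.
Cell spans 0.00833333° lon × 0.00416667° lat. NE corner is SW corner plus one full cell.
latitude 36.60417° N, longitude 16.15833° E.

36.60417° N, 16.15833° E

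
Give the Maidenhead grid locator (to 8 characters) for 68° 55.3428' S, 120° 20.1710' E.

Offset from 180°W / 90°S: lon 300.33618°, lat 21.07762°.
Field: 300.33618/20 → 15 → P, 21.07762/10 → 2 → C; chars PC.
Square: 0.33618/2 → 0, 1.07762/1 → 1; chars 01.
Subsquare: 0.33618/0.0833333 → 4 → e, 0.07762/0.0416667 → 1 → b; chars eb.
Extended square: 0.00285/0.00833333 → 0, 0.03595/0.00416667 → 8; chars 08.

PC01eb08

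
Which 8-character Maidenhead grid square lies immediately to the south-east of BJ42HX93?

BJ42ix02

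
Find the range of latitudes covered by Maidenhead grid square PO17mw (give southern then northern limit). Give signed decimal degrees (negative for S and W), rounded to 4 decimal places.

Field P=15, O=14: +15·20° lon, +14·10° lat → SW at lon 120°, lat 50°.
Square 1, 7: +1·2° lon, +7·1° lat → SW at lon 122°, lat 57°.
Subsquare m=12, w=22: +12·0.0833333° lon, +22·0.0416667° lat → SW at lon 123°, lat 57.9167°.
Cell spans 0.0833333° lon × 0.0416667° lat.
south 57.9167, north 57.9583.

57.9167, 57.9583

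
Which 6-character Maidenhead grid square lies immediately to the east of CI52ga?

CI52ha

Longitude subsquare g = 6; +1 → 7 = h.
The latitude characters are unchanged.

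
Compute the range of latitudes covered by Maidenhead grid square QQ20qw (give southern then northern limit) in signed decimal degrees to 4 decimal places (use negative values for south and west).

70.9167, 70.9583

Field Q=16, Q=16: +16·20° lon, +16·10° lat → SW at lon 140°, lat 70°.
Square 2, 0: +2·2° lon, +0·1° lat → SW at lon 144°, lat 70°.
Subsquare q=16, w=22: +16·0.0833333° lon, +22·0.0416667° lat → SW at lon 145.333°, lat 70.9167°.
Cell spans 0.0833333° lon × 0.0416667° lat.
south 70.9167, north 70.9583.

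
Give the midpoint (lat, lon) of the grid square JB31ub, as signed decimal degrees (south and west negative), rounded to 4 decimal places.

-78.9375, 7.7083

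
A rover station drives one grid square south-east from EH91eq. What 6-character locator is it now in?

EH91fp

Longitude subsquare e = 4; +1 → 5 = f.
Latitude subsquare q = 16; −1 → 15 = p.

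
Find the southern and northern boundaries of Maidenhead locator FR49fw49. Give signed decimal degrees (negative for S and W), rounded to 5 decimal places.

89.95417, 89.95833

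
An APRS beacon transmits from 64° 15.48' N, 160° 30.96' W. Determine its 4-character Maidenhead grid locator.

Offset from 180°W / 90°S: lon 19.48°, lat 154.26°.
Field: 19.48/20 → 0 → A, 154.26/10 → 15 → P; chars AP.
Square: 19.48/2 → 9, 4.26/1 → 4; chars 94.

AP94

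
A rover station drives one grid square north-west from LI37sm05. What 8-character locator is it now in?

LI37rm96

Longitude extended square 0; −1 → -1, wraps to 9, carry into subsquare.
Longitude subsquare s = 18; −1 → 17 = r.
Latitude extended square 5; +1 → 6.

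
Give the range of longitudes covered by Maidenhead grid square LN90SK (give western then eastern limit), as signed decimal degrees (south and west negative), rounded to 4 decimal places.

59.5000, 59.5833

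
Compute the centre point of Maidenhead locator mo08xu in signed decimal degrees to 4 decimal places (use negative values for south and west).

58.8542, 61.9583

Field M=12, O=14: +12·20° lon, +14·10° lat → SW at lon 60°, lat 50°.
Square 0, 8: +0·2° lon, +8·1° lat → SW at lon 60°, lat 58°.
Subsquare x=23, u=20: +23·0.0833333° lon, +20·0.0416667° lat → SW at lon 61.9167°, lat 58.8333°.
Cell spans 0.0833333° lon × 0.0416667° lat. Centre is SW corner plus half of each.
latitude 58.8542, longitude 61.9583.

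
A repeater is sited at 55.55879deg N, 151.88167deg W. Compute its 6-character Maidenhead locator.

BO45bn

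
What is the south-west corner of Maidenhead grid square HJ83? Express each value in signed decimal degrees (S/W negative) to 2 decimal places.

3.00, -24.00

Field H=7, J=9: +7·20° lon, +9·10° lat → SW at lon -40°, lat 0°.
Square 8, 3: +8·2° lon, +3·1° lat → SW at lon -24°, lat 3°.
latitude 3.00, longitude -24.00.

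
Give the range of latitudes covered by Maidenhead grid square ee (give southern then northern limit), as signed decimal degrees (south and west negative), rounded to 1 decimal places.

Field E=4, E=4: +4·20° lon, +4·10° lat → SW at lon -100°, lat -50°.
Cell spans 20° lon × 10° lat.
south -50.0, north -40.0.

-50.0, -40.0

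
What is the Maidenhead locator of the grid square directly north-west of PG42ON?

Longitude subsquare o = 14; −1 → 13 = n.
Latitude subsquare n = 13; +1 → 14 = o.

PG42no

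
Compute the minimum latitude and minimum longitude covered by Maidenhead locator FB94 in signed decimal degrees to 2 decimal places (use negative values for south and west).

-76.00, -62.00

Field F=5, B=1: +5·20° lon, +1·10° lat → SW at lon -80°, lat -80°.
Square 9, 4: +9·2° lon, +4·1° lat → SW at lon -62°, lat -76°.
latitude -76.00, longitude -62.00.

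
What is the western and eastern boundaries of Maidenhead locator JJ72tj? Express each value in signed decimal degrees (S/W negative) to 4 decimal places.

15.5833, 15.6667

Field J=9, J=9: +9·20° lon, +9·10° lat → SW at lon 0°, lat 0°.
Square 7, 2: +7·2° lon, +2·1° lat → SW at lon 14°, lat 2°.
Subsquare t=19, j=9: +19·0.0833333° lon, +9·0.0416667° lat → SW at lon 15.5833°, lat 2.375°.
Cell spans 0.0833333° lon × 0.0416667° lat.
west 15.5833, east 15.6667.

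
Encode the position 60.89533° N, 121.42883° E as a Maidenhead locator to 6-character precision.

PP00rv

Add 180° to longitude and 90° to latitude: 301.4288, 150.8953.
Field (20°×10°, letters A–R): lon ⌊301.4288/20⌋ = 15 → P; lat ⌊150.8953/10⌋ = 15 → P.
Square (2°×1°, digits 0–9): lon ⌊1.4288/2⌋ = 0; lat ⌊0.8953/1⌋ = 0.
Subsquare (5′×2.5′, letters a–x): lon ⌊1.4288/0.0833333⌋ = 17 → r; lat ⌊0.8953/0.0416667⌋ = 21 → v.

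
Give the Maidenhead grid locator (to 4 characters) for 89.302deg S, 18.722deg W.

IA00

Shift to the Maidenhead origin (180°W, 90°S): lon 161.28, lat 0.70.
Field: 161.28/20 → 8 → I, 0.70/10 → 0 → A; chars IA.
Square: 1.28/2 → 0, 0.70/1 → 0; chars 00.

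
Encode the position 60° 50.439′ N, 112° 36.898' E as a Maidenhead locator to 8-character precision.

Add 180° to longitude and 90° to latitude: 292.61497, 150.84065.
Field: lon ⌊292.61497/20⌋ = 14 → O; lat ⌊150.84065/10⌋ = 15 → P.
Square: lon ⌊12.61497/2⌋ = 6; lat ⌊0.84065/1⌋ = 0.
Subsquare: lon ⌊0.61497/0.0833333⌋ = 7 → h; lat ⌊0.84065/0.0416667⌋ = 20 → u.
Extended square: lon ⌊0.03163/0.00833333⌋ = 3; lat ⌊0.00732/0.00416667⌋ = 1.

OP60hu31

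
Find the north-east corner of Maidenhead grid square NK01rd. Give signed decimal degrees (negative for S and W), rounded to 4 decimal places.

11.1667, 81.5000

Field N=13, K=10: +13·20° lon, +10·10° lat → SW at lon 80°, lat 10°.
Square 0, 1: +0·2° lon, +1·1° lat → SW at lon 80°, lat 11°.
Subsquare r=17, d=3: +17·0.0833333° lon, +3·0.0416667° lat → SW at lon 81.4167°, lat 11.125°.
Cell spans 0.0833333° lon × 0.0416667° lat. NE corner is SW corner plus one full cell.
latitude 11.1667, longitude 81.5000.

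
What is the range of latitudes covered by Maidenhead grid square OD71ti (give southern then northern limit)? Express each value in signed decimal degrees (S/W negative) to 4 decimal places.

Field O=14, D=3: +14·20° lon, +3·10° lat → SW at lon 100°, lat -60°.
Square 7, 1: +7·2° lon, +1·1° lat → SW at lon 114°, lat -59°.
Subsquare t=19, i=8: +19·0.0833333° lon, +8·0.0416667° lat → SW at lon 115.583°, lat -58.6667°.
Cell spans 0.0833333° lon × 0.0416667° lat.
south -58.6667, north -58.6250.

-58.6667, -58.6250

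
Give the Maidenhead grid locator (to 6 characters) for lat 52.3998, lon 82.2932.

Offset from 180°W / 90°S: lon 262.2932°, lat 142.3998°.
Field (20°×10°, letters A–R): lon ⌊262.2932/20⌋ = 13 → N; lat ⌊142.3998/10⌋ = 14 → O.
Square (2°×1°, digits 0–9): lon ⌊2.2932/2⌋ = 1; lat ⌊2.3998/1⌋ = 2.
Subsquare (5′×2.5′, letters a–x): lon ⌊0.2932/0.0833333⌋ = 3 → d; lat ⌊0.3998/0.0416667⌋ = 9 → j.

NO12dj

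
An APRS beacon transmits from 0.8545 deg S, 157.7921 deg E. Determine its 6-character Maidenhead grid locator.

QI89vd

Offset from 180°W / 90°S: lon 337.7921°, lat 89.1455°.
Field: lon ⌊337.7921/20⌋ = 16 → Q; lat ⌊89.1455/10⌋ = 8 → I.
Square: lon ⌊17.7921/2⌋ = 8; lat ⌊9.1455/1⌋ = 9.
Subsquare: lon ⌊1.7921/0.0833333⌋ = 21 → v; lat ⌊0.1455/0.0416667⌋ = 3 → d.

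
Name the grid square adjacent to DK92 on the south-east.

Longitude square 9; +1 → 10, wraps to 0, carry into field.
Longitude field D = 3; +1 → 4 = E.
Latitude square 2; −1 → 1.

EK01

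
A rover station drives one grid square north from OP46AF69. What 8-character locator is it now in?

OP46ag60

Latitude extended square 9; +1 → 10, wraps to 0, carry into subsquare.
Latitude subsquare f = 5; +1 → 6 = g.
The longitude characters are unchanged.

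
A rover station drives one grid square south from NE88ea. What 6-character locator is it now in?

Latitude subsquare a = 0; −1 → -1, wraps to 23 = x, carry into square.
Latitude square 8; −1 → 7.
The longitude characters are unchanged.

NE87ex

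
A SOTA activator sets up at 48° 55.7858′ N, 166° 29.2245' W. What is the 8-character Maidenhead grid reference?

AN68sw13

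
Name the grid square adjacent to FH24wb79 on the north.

FH24wc70

Latitude extended square 9; +1 → 10, wraps to 0, carry into subsquare.
Latitude subsquare b = 1; +1 → 2 = c.
The longitude characters are unchanged.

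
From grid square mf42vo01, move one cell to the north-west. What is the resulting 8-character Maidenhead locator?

MF42uo92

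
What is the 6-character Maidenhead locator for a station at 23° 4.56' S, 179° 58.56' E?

Add 180° to longitude and 90° to latitude: 359.9760, 66.9240.
Field: 359.9760/20 → 17 → R, 66.9240/10 → 6 → G; chars RG.
Square: 19.9760/2 → 9, 6.9240/1 → 6; chars 96.
Subsquare: 1.9760/0.0833333 → 23 → x, 0.9240/0.0416667 → 22 → w; chars xw.

RG96xw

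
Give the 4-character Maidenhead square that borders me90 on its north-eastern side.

NE01

Longitude square 9; +1 → 10, wraps to 0, carry into field.
Longitude field M = 12; +1 → 13 = N.
Latitude square 0; +1 → 1.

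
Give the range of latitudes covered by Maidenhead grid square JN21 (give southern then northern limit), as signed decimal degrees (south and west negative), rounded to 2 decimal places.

41.00, 42.00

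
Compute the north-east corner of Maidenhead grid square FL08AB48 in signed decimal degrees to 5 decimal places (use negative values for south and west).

28.07917, -79.95833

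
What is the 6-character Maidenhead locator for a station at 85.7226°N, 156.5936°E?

QR85hr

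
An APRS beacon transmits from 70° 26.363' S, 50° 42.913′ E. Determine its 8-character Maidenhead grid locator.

LB59in54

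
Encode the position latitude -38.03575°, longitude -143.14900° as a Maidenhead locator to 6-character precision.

Shift to the Maidenhead origin (180°W, 90°S): lon 36.8510, lat 51.9642.
Field: lon ⌊36.8510/20⌋ = 1 → B; lat ⌊51.9642/10⌋ = 5 → F.
Square: lon ⌊16.8510/2⌋ = 8; lat ⌊1.9642/1⌋ = 1.
Subsquare: lon ⌊0.8510/0.0833333⌋ = 10 → k; lat ⌊0.9642/0.0416667⌋ = 23 → x.

BF81kx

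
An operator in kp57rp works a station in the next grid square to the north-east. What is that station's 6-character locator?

KP57sq

Longitude subsquare r = 17; +1 → 18 = s.
Latitude subsquare p = 15; +1 → 16 = q.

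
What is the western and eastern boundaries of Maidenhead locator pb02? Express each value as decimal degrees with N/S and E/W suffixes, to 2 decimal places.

120.00° E, 122.00° E

Field P=15, B=1: +15·20° lon, +1·10° lat → SW at lon 120°, lat -80°.
Square 0, 2: +0·2° lon, +2·1° lat → SW at lon 120°, lat -78°.
Cell spans 2° lon × 1° lat.
west 120.00° E, east 122.00° E.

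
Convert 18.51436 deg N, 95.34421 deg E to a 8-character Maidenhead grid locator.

Shift to the Maidenhead origin (180°W, 90°S): lon 275.34421, lat 108.51436.
Field: 275.34421/20 → 13 → N, 108.51436/10 → 10 → K; chars NK.
Square: 15.34421/2 → 7, 8.51436/1 → 8; chars 78.
Subsquare: 1.34421/0.0833333 → 16 → q, 0.51436/0.0416667 → 12 → m; chars qm.
Extended square: 0.01088/0.00833333 → 1, 0.01436/0.00416667 → 3; chars 13.

NK78qm13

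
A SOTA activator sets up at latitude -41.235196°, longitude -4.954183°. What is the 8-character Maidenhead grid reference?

IE78ms53

Add 180° to longitude and 90° to latitude: 175.04582, 48.76480.
Field: lon ⌊175.04582/20⌋ = 8 → I; lat ⌊48.76480/10⌋ = 4 → E.
Square: lon ⌊15.04582/2⌋ = 7; lat ⌊8.76480/1⌋ = 8.
Subsquare: lon ⌊1.04582/0.0833333⌋ = 12 → m; lat ⌊0.76480/0.0416667⌋ = 18 → s.
Extended square: lon ⌊0.04582/0.00833333⌋ = 5; lat ⌊0.01480/0.00416667⌋ = 3.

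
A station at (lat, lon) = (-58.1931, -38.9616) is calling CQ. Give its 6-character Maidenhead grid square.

Add 180° to longitude and 90° to latitude: 141.0384, 31.8069.
Field (20°×10°, letters A–R): 141.0384/20 → 7 → H, 31.8069/10 → 3 → D; chars HD.
Square (2°×1°, digits 0–9): 1.0384/2 → 0, 1.8069/1 → 1; chars 01.
Subsquare (5′×2.5′, letters a–x): 1.0384/0.0833333 → 12 → m, 0.8069/0.0416667 → 19 → t; chars mt.

HD01mt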